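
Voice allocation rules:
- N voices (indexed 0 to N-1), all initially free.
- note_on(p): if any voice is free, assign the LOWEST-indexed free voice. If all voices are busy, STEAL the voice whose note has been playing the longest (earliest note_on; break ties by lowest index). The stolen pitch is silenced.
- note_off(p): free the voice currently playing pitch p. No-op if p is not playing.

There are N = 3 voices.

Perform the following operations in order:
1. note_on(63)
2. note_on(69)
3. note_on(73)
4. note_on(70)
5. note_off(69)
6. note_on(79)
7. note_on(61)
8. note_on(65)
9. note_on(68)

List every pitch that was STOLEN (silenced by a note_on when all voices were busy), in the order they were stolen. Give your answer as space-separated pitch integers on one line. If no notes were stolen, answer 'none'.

Answer: 63 73 70 79

Derivation:
Op 1: note_on(63): voice 0 is free -> assigned | voices=[63 - -]
Op 2: note_on(69): voice 1 is free -> assigned | voices=[63 69 -]
Op 3: note_on(73): voice 2 is free -> assigned | voices=[63 69 73]
Op 4: note_on(70): all voices busy, STEAL voice 0 (pitch 63, oldest) -> assign | voices=[70 69 73]
Op 5: note_off(69): free voice 1 | voices=[70 - 73]
Op 6: note_on(79): voice 1 is free -> assigned | voices=[70 79 73]
Op 7: note_on(61): all voices busy, STEAL voice 2 (pitch 73, oldest) -> assign | voices=[70 79 61]
Op 8: note_on(65): all voices busy, STEAL voice 0 (pitch 70, oldest) -> assign | voices=[65 79 61]
Op 9: note_on(68): all voices busy, STEAL voice 1 (pitch 79, oldest) -> assign | voices=[65 68 61]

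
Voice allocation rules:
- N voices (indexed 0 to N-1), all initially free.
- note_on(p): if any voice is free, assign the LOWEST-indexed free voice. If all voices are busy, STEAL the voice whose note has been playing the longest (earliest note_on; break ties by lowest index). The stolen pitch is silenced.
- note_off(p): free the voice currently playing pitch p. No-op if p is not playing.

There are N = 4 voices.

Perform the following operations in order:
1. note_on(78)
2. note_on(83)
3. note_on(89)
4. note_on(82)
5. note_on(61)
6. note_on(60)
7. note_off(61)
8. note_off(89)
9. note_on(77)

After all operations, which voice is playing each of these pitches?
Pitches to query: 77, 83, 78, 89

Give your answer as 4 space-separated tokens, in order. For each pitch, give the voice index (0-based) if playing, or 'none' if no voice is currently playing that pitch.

Op 1: note_on(78): voice 0 is free -> assigned | voices=[78 - - -]
Op 2: note_on(83): voice 1 is free -> assigned | voices=[78 83 - -]
Op 3: note_on(89): voice 2 is free -> assigned | voices=[78 83 89 -]
Op 4: note_on(82): voice 3 is free -> assigned | voices=[78 83 89 82]
Op 5: note_on(61): all voices busy, STEAL voice 0 (pitch 78, oldest) -> assign | voices=[61 83 89 82]
Op 6: note_on(60): all voices busy, STEAL voice 1 (pitch 83, oldest) -> assign | voices=[61 60 89 82]
Op 7: note_off(61): free voice 0 | voices=[- 60 89 82]
Op 8: note_off(89): free voice 2 | voices=[- 60 - 82]
Op 9: note_on(77): voice 0 is free -> assigned | voices=[77 60 - 82]

Answer: 0 none none none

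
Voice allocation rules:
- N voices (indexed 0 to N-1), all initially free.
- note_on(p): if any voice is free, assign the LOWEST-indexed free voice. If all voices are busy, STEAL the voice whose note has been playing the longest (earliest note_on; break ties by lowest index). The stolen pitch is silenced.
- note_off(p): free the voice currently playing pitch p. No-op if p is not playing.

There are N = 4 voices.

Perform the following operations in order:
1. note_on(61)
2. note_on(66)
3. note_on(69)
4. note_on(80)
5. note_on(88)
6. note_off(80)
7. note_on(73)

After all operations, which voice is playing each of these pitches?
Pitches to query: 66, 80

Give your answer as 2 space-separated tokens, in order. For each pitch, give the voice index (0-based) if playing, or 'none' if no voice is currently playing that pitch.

Answer: 1 none

Derivation:
Op 1: note_on(61): voice 0 is free -> assigned | voices=[61 - - -]
Op 2: note_on(66): voice 1 is free -> assigned | voices=[61 66 - -]
Op 3: note_on(69): voice 2 is free -> assigned | voices=[61 66 69 -]
Op 4: note_on(80): voice 3 is free -> assigned | voices=[61 66 69 80]
Op 5: note_on(88): all voices busy, STEAL voice 0 (pitch 61, oldest) -> assign | voices=[88 66 69 80]
Op 6: note_off(80): free voice 3 | voices=[88 66 69 -]
Op 7: note_on(73): voice 3 is free -> assigned | voices=[88 66 69 73]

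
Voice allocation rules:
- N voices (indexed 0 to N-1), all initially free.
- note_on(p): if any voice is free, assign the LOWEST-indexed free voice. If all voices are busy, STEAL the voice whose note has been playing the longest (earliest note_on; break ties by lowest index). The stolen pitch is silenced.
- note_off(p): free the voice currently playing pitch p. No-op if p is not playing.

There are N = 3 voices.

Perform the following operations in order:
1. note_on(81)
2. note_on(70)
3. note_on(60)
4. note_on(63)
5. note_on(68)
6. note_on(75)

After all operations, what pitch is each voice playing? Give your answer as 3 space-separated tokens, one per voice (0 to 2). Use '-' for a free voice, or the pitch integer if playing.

Op 1: note_on(81): voice 0 is free -> assigned | voices=[81 - -]
Op 2: note_on(70): voice 1 is free -> assigned | voices=[81 70 -]
Op 3: note_on(60): voice 2 is free -> assigned | voices=[81 70 60]
Op 4: note_on(63): all voices busy, STEAL voice 0 (pitch 81, oldest) -> assign | voices=[63 70 60]
Op 5: note_on(68): all voices busy, STEAL voice 1 (pitch 70, oldest) -> assign | voices=[63 68 60]
Op 6: note_on(75): all voices busy, STEAL voice 2 (pitch 60, oldest) -> assign | voices=[63 68 75]

Answer: 63 68 75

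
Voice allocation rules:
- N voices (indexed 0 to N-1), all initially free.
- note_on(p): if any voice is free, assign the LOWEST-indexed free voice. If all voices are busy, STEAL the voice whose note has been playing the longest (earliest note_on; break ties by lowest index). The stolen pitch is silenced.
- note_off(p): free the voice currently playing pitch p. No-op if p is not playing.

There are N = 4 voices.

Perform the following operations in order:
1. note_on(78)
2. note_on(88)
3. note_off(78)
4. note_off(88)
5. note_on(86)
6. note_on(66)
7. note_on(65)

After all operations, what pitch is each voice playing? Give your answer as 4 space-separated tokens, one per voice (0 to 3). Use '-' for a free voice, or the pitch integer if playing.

Op 1: note_on(78): voice 0 is free -> assigned | voices=[78 - - -]
Op 2: note_on(88): voice 1 is free -> assigned | voices=[78 88 - -]
Op 3: note_off(78): free voice 0 | voices=[- 88 - -]
Op 4: note_off(88): free voice 1 | voices=[- - - -]
Op 5: note_on(86): voice 0 is free -> assigned | voices=[86 - - -]
Op 6: note_on(66): voice 1 is free -> assigned | voices=[86 66 - -]
Op 7: note_on(65): voice 2 is free -> assigned | voices=[86 66 65 -]

Answer: 86 66 65 -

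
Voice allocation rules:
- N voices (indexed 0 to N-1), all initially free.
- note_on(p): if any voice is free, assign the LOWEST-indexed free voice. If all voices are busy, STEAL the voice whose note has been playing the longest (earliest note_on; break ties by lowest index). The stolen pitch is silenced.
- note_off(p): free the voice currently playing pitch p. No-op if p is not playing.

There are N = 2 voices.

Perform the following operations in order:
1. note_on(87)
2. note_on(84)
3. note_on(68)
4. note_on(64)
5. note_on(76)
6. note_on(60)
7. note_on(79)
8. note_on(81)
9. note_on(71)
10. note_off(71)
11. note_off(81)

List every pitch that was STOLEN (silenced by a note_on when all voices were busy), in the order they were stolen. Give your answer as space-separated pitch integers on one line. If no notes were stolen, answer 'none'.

Op 1: note_on(87): voice 0 is free -> assigned | voices=[87 -]
Op 2: note_on(84): voice 1 is free -> assigned | voices=[87 84]
Op 3: note_on(68): all voices busy, STEAL voice 0 (pitch 87, oldest) -> assign | voices=[68 84]
Op 4: note_on(64): all voices busy, STEAL voice 1 (pitch 84, oldest) -> assign | voices=[68 64]
Op 5: note_on(76): all voices busy, STEAL voice 0 (pitch 68, oldest) -> assign | voices=[76 64]
Op 6: note_on(60): all voices busy, STEAL voice 1 (pitch 64, oldest) -> assign | voices=[76 60]
Op 7: note_on(79): all voices busy, STEAL voice 0 (pitch 76, oldest) -> assign | voices=[79 60]
Op 8: note_on(81): all voices busy, STEAL voice 1 (pitch 60, oldest) -> assign | voices=[79 81]
Op 9: note_on(71): all voices busy, STEAL voice 0 (pitch 79, oldest) -> assign | voices=[71 81]
Op 10: note_off(71): free voice 0 | voices=[- 81]
Op 11: note_off(81): free voice 1 | voices=[- -]

Answer: 87 84 68 64 76 60 79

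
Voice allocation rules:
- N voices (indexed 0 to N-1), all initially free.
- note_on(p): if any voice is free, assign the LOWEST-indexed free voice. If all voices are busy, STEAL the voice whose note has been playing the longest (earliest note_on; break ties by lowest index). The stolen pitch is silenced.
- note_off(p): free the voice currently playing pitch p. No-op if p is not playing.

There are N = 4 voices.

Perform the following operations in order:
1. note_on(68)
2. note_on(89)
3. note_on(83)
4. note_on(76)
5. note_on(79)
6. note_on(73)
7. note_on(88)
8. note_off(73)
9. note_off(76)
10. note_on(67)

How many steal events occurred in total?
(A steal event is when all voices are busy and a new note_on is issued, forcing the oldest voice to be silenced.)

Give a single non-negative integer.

Op 1: note_on(68): voice 0 is free -> assigned | voices=[68 - - -]
Op 2: note_on(89): voice 1 is free -> assigned | voices=[68 89 - -]
Op 3: note_on(83): voice 2 is free -> assigned | voices=[68 89 83 -]
Op 4: note_on(76): voice 3 is free -> assigned | voices=[68 89 83 76]
Op 5: note_on(79): all voices busy, STEAL voice 0 (pitch 68, oldest) -> assign | voices=[79 89 83 76]
Op 6: note_on(73): all voices busy, STEAL voice 1 (pitch 89, oldest) -> assign | voices=[79 73 83 76]
Op 7: note_on(88): all voices busy, STEAL voice 2 (pitch 83, oldest) -> assign | voices=[79 73 88 76]
Op 8: note_off(73): free voice 1 | voices=[79 - 88 76]
Op 9: note_off(76): free voice 3 | voices=[79 - 88 -]
Op 10: note_on(67): voice 1 is free -> assigned | voices=[79 67 88 -]

Answer: 3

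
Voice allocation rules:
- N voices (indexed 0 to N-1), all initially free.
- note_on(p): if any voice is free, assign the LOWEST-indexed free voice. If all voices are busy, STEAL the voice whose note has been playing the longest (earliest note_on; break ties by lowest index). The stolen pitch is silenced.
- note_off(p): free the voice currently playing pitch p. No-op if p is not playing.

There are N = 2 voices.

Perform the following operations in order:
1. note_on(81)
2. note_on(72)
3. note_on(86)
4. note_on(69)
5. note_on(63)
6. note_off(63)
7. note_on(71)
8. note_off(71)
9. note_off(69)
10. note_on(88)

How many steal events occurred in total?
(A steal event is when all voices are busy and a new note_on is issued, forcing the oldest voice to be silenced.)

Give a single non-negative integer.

Op 1: note_on(81): voice 0 is free -> assigned | voices=[81 -]
Op 2: note_on(72): voice 1 is free -> assigned | voices=[81 72]
Op 3: note_on(86): all voices busy, STEAL voice 0 (pitch 81, oldest) -> assign | voices=[86 72]
Op 4: note_on(69): all voices busy, STEAL voice 1 (pitch 72, oldest) -> assign | voices=[86 69]
Op 5: note_on(63): all voices busy, STEAL voice 0 (pitch 86, oldest) -> assign | voices=[63 69]
Op 6: note_off(63): free voice 0 | voices=[- 69]
Op 7: note_on(71): voice 0 is free -> assigned | voices=[71 69]
Op 8: note_off(71): free voice 0 | voices=[- 69]
Op 9: note_off(69): free voice 1 | voices=[- -]
Op 10: note_on(88): voice 0 is free -> assigned | voices=[88 -]

Answer: 3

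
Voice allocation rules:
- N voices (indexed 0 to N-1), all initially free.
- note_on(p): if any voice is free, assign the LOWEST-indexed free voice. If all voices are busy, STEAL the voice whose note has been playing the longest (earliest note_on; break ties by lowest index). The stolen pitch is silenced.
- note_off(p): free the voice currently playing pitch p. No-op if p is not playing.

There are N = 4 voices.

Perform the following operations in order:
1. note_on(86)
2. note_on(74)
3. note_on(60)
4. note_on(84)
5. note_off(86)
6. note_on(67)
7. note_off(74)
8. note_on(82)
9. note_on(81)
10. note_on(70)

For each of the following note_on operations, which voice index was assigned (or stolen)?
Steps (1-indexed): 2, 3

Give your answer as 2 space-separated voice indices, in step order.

Op 1: note_on(86): voice 0 is free -> assigned | voices=[86 - - -]
Op 2: note_on(74): voice 1 is free -> assigned | voices=[86 74 - -]
Op 3: note_on(60): voice 2 is free -> assigned | voices=[86 74 60 -]
Op 4: note_on(84): voice 3 is free -> assigned | voices=[86 74 60 84]
Op 5: note_off(86): free voice 0 | voices=[- 74 60 84]
Op 6: note_on(67): voice 0 is free -> assigned | voices=[67 74 60 84]
Op 7: note_off(74): free voice 1 | voices=[67 - 60 84]
Op 8: note_on(82): voice 1 is free -> assigned | voices=[67 82 60 84]
Op 9: note_on(81): all voices busy, STEAL voice 2 (pitch 60, oldest) -> assign | voices=[67 82 81 84]
Op 10: note_on(70): all voices busy, STEAL voice 3 (pitch 84, oldest) -> assign | voices=[67 82 81 70]

Answer: 1 2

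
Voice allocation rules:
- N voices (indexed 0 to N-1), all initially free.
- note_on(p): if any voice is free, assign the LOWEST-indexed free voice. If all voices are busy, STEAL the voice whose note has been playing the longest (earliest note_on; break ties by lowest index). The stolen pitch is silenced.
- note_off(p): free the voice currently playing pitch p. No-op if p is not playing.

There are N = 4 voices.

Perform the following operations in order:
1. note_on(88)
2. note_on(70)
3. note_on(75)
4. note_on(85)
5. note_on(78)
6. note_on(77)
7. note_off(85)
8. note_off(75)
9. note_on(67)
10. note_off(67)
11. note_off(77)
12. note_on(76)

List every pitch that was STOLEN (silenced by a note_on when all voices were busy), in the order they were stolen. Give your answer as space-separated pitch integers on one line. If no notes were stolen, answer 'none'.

Answer: 88 70

Derivation:
Op 1: note_on(88): voice 0 is free -> assigned | voices=[88 - - -]
Op 2: note_on(70): voice 1 is free -> assigned | voices=[88 70 - -]
Op 3: note_on(75): voice 2 is free -> assigned | voices=[88 70 75 -]
Op 4: note_on(85): voice 3 is free -> assigned | voices=[88 70 75 85]
Op 5: note_on(78): all voices busy, STEAL voice 0 (pitch 88, oldest) -> assign | voices=[78 70 75 85]
Op 6: note_on(77): all voices busy, STEAL voice 1 (pitch 70, oldest) -> assign | voices=[78 77 75 85]
Op 7: note_off(85): free voice 3 | voices=[78 77 75 -]
Op 8: note_off(75): free voice 2 | voices=[78 77 - -]
Op 9: note_on(67): voice 2 is free -> assigned | voices=[78 77 67 -]
Op 10: note_off(67): free voice 2 | voices=[78 77 - -]
Op 11: note_off(77): free voice 1 | voices=[78 - - -]
Op 12: note_on(76): voice 1 is free -> assigned | voices=[78 76 - -]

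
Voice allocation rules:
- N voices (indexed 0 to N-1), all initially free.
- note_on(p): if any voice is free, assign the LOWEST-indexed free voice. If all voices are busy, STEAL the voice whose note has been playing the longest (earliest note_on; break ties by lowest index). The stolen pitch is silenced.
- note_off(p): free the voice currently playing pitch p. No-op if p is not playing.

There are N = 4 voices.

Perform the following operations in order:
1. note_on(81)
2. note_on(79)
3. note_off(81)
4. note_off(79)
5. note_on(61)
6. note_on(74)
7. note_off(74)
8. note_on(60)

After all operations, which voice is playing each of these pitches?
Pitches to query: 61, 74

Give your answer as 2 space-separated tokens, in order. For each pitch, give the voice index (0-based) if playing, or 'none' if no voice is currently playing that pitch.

Answer: 0 none

Derivation:
Op 1: note_on(81): voice 0 is free -> assigned | voices=[81 - - -]
Op 2: note_on(79): voice 1 is free -> assigned | voices=[81 79 - -]
Op 3: note_off(81): free voice 0 | voices=[- 79 - -]
Op 4: note_off(79): free voice 1 | voices=[- - - -]
Op 5: note_on(61): voice 0 is free -> assigned | voices=[61 - - -]
Op 6: note_on(74): voice 1 is free -> assigned | voices=[61 74 - -]
Op 7: note_off(74): free voice 1 | voices=[61 - - -]
Op 8: note_on(60): voice 1 is free -> assigned | voices=[61 60 - -]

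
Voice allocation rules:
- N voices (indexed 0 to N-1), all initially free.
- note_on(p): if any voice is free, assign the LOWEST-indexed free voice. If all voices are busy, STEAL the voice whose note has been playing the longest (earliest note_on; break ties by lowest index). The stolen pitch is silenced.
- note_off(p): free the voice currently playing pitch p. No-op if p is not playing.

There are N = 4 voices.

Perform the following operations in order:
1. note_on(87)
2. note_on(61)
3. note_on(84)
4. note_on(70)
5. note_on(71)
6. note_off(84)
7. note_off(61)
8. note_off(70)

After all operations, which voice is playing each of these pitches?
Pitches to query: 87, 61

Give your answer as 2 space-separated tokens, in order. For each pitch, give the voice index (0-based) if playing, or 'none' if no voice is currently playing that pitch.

Op 1: note_on(87): voice 0 is free -> assigned | voices=[87 - - -]
Op 2: note_on(61): voice 1 is free -> assigned | voices=[87 61 - -]
Op 3: note_on(84): voice 2 is free -> assigned | voices=[87 61 84 -]
Op 4: note_on(70): voice 3 is free -> assigned | voices=[87 61 84 70]
Op 5: note_on(71): all voices busy, STEAL voice 0 (pitch 87, oldest) -> assign | voices=[71 61 84 70]
Op 6: note_off(84): free voice 2 | voices=[71 61 - 70]
Op 7: note_off(61): free voice 1 | voices=[71 - - 70]
Op 8: note_off(70): free voice 3 | voices=[71 - - -]

Answer: none none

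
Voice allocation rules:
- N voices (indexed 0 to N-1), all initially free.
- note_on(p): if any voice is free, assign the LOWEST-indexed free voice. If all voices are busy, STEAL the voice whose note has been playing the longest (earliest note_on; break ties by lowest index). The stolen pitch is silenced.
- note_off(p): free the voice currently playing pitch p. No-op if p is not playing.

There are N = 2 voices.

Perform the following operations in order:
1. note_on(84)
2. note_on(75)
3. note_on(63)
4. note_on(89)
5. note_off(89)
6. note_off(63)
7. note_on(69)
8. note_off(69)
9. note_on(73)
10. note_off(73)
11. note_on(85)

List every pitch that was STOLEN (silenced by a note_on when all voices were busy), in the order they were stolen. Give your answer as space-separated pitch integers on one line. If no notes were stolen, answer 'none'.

Op 1: note_on(84): voice 0 is free -> assigned | voices=[84 -]
Op 2: note_on(75): voice 1 is free -> assigned | voices=[84 75]
Op 3: note_on(63): all voices busy, STEAL voice 0 (pitch 84, oldest) -> assign | voices=[63 75]
Op 4: note_on(89): all voices busy, STEAL voice 1 (pitch 75, oldest) -> assign | voices=[63 89]
Op 5: note_off(89): free voice 1 | voices=[63 -]
Op 6: note_off(63): free voice 0 | voices=[- -]
Op 7: note_on(69): voice 0 is free -> assigned | voices=[69 -]
Op 8: note_off(69): free voice 0 | voices=[- -]
Op 9: note_on(73): voice 0 is free -> assigned | voices=[73 -]
Op 10: note_off(73): free voice 0 | voices=[- -]
Op 11: note_on(85): voice 0 is free -> assigned | voices=[85 -]

Answer: 84 75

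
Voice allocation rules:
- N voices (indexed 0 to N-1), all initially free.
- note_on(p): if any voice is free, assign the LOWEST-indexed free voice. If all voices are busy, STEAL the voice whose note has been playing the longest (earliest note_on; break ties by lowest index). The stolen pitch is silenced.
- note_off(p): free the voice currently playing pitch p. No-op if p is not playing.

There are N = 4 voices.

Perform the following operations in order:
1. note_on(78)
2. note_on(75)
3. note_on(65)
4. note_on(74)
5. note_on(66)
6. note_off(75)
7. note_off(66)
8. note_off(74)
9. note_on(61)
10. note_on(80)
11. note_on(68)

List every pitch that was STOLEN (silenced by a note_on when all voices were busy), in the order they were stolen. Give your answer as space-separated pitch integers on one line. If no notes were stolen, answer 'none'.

Op 1: note_on(78): voice 0 is free -> assigned | voices=[78 - - -]
Op 2: note_on(75): voice 1 is free -> assigned | voices=[78 75 - -]
Op 3: note_on(65): voice 2 is free -> assigned | voices=[78 75 65 -]
Op 4: note_on(74): voice 3 is free -> assigned | voices=[78 75 65 74]
Op 5: note_on(66): all voices busy, STEAL voice 0 (pitch 78, oldest) -> assign | voices=[66 75 65 74]
Op 6: note_off(75): free voice 1 | voices=[66 - 65 74]
Op 7: note_off(66): free voice 0 | voices=[- - 65 74]
Op 8: note_off(74): free voice 3 | voices=[- - 65 -]
Op 9: note_on(61): voice 0 is free -> assigned | voices=[61 - 65 -]
Op 10: note_on(80): voice 1 is free -> assigned | voices=[61 80 65 -]
Op 11: note_on(68): voice 3 is free -> assigned | voices=[61 80 65 68]

Answer: 78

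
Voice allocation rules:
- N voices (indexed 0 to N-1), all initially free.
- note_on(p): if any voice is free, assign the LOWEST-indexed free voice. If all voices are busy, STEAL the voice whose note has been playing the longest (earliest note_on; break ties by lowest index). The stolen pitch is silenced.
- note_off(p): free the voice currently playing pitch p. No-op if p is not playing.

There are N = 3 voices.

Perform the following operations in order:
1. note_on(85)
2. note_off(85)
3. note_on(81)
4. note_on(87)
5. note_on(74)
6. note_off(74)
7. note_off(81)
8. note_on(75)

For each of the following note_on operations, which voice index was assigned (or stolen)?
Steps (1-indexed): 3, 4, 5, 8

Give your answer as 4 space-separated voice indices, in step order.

Op 1: note_on(85): voice 0 is free -> assigned | voices=[85 - -]
Op 2: note_off(85): free voice 0 | voices=[- - -]
Op 3: note_on(81): voice 0 is free -> assigned | voices=[81 - -]
Op 4: note_on(87): voice 1 is free -> assigned | voices=[81 87 -]
Op 5: note_on(74): voice 2 is free -> assigned | voices=[81 87 74]
Op 6: note_off(74): free voice 2 | voices=[81 87 -]
Op 7: note_off(81): free voice 0 | voices=[- 87 -]
Op 8: note_on(75): voice 0 is free -> assigned | voices=[75 87 -]

Answer: 0 1 2 0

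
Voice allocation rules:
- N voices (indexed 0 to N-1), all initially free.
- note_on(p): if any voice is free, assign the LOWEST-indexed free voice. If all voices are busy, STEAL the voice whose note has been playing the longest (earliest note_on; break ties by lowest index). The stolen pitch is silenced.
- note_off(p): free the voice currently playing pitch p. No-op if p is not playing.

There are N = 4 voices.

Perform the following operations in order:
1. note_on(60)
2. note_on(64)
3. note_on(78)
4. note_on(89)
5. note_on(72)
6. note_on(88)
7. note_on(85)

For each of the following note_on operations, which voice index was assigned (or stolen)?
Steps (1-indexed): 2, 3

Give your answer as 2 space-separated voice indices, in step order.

Answer: 1 2

Derivation:
Op 1: note_on(60): voice 0 is free -> assigned | voices=[60 - - -]
Op 2: note_on(64): voice 1 is free -> assigned | voices=[60 64 - -]
Op 3: note_on(78): voice 2 is free -> assigned | voices=[60 64 78 -]
Op 4: note_on(89): voice 3 is free -> assigned | voices=[60 64 78 89]
Op 5: note_on(72): all voices busy, STEAL voice 0 (pitch 60, oldest) -> assign | voices=[72 64 78 89]
Op 6: note_on(88): all voices busy, STEAL voice 1 (pitch 64, oldest) -> assign | voices=[72 88 78 89]
Op 7: note_on(85): all voices busy, STEAL voice 2 (pitch 78, oldest) -> assign | voices=[72 88 85 89]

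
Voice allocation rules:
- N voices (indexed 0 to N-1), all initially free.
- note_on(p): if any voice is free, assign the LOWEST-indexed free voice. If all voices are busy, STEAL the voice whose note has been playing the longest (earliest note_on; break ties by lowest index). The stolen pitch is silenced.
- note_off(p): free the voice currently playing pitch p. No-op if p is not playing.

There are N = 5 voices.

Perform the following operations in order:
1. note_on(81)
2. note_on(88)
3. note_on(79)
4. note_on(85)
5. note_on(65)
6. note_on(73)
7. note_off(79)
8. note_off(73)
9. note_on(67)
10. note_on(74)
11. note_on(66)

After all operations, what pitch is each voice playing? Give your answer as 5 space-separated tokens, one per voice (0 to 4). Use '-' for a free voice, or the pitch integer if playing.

Answer: 67 66 74 85 65

Derivation:
Op 1: note_on(81): voice 0 is free -> assigned | voices=[81 - - - -]
Op 2: note_on(88): voice 1 is free -> assigned | voices=[81 88 - - -]
Op 3: note_on(79): voice 2 is free -> assigned | voices=[81 88 79 - -]
Op 4: note_on(85): voice 3 is free -> assigned | voices=[81 88 79 85 -]
Op 5: note_on(65): voice 4 is free -> assigned | voices=[81 88 79 85 65]
Op 6: note_on(73): all voices busy, STEAL voice 0 (pitch 81, oldest) -> assign | voices=[73 88 79 85 65]
Op 7: note_off(79): free voice 2 | voices=[73 88 - 85 65]
Op 8: note_off(73): free voice 0 | voices=[- 88 - 85 65]
Op 9: note_on(67): voice 0 is free -> assigned | voices=[67 88 - 85 65]
Op 10: note_on(74): voice 2 is free -> assigned | voices=[67 88 74 85 65]
Op 11: note_on(66): all voices busy, STEAL voice 1 (pitch 88, oldest) -> assign | voices=[67 66 74 85 65]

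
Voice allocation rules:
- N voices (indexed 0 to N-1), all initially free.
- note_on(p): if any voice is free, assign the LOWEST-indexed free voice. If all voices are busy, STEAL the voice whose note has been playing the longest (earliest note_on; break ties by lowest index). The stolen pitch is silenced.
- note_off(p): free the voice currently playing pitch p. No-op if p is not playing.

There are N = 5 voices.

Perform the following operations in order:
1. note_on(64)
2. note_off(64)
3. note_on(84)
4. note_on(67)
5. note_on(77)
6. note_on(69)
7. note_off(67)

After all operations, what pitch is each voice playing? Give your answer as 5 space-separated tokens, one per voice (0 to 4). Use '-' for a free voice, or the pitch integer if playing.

Op 1: note_on(64): voice 0 is free -> assigned | voices=[64 - - - -]
Op 2: note_off(64): free voice 0 | voices=[- - - - -]
Op 3: note_on(84): voice 0 is free -> assigned | voices=[84 - - - -]
Op 4: note_on(67): voice 1 is free -> assigned | voices=[84 67 - - -]
Op 5: note_on(77): voice 2 is free -> assigned | voices=[84 67 77 - -]
Op 6: note_on(69): voice 3 is free -> assigned | voices=[84 67 77 69 -]
Op 7: note_off(67): free voice 1 | voices=[84 - 77 69 -]

Answer: 84 - 77 69 -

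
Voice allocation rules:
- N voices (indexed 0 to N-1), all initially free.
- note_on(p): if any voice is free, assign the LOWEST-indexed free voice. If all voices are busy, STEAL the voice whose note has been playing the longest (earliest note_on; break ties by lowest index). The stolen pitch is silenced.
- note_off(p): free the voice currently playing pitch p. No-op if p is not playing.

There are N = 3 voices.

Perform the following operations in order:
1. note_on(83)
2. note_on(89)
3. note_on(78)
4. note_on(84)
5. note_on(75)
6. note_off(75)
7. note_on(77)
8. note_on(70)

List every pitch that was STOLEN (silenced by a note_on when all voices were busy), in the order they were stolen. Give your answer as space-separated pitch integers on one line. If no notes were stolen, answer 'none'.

Answer: 83 89 78

Derivation:
Op 1: note_on(83): voice 0 is free -> assigned | voices=[83 - -]
Op 2: note_on(89): voice 1 is free -> assigned | voices=[83 89 -]
Op 3: note_on(78): voice 2 is free -> assigned | voices=[83 89 78]
Op 4: note_on(84): all voices busy, STEAL voice 0 (pitch 83, oldest) -> assign | voices=[84 89 78]
Op 5: note_on(75): all voices busy, STEAL voice 1 (pitch 89, oldest) -> assign | voices=[84 75 78]
Op 6: note_off(75): free voice 1 | voices=[84 - 78]
Op 7: note_on(77): voice 1 is free -> assigned | voices=[84 77 78]
Op 8: note_on(70): all voices busy, STEAL voice 2 (pitch 78, oldest) -> assign | voices=[84 77 70]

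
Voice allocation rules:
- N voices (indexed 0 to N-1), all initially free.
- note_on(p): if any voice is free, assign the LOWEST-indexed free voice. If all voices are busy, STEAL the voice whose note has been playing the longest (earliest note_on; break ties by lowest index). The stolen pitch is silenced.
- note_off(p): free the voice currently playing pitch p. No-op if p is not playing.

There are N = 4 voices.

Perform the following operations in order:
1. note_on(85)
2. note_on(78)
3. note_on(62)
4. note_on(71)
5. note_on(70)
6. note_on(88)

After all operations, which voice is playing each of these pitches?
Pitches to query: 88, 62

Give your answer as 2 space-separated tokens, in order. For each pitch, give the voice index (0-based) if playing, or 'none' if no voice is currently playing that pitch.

Answer: 1 2

Derivation:
Op 1: note_on(85): voice 0 is free -> assigned | voices=[85 - - -]
Op 2: note_on(78): voice 1 is free -> assigned | voices=[85 78 - -]
Op 3: note_on(62): voice 2 is free -> assigned | voices=[85 78 62 -]
Op 4: note_on(71): voice 3 is free -> assigned | voices=[85 78 62 71]
Op 5: note_on(70): all voices busy, STEAL voice 0 (pitch 85, oldest) -> assign | voices=[70 78 62 71]
Op 6: note_on(88): all voices busy, STEAL voice 1 (pitch 78, oldest) -> assign | voices=[70 88 62 71]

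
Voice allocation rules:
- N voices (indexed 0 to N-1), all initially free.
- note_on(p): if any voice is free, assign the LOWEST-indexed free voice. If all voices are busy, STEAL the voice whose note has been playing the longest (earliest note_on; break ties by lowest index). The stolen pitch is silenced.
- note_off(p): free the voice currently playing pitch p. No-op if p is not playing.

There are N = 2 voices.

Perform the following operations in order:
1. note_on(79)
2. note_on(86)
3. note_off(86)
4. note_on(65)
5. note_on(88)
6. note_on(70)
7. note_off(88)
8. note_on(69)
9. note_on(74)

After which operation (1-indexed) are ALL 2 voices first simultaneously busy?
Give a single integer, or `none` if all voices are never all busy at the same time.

Answer: 2

Derivation:
Op 1: note_on(79): voice 0 is free -> assigned | voices=[79 -]
Op 2: note_on(86): voice 1 is free -> assigned | voices=[79 86]
Op 3: note_off(86): free voice 1 | voices=[79 -]
Op 4: note_on(65): voice 1 is free -> assigned | voices=[79 65]
Op 5: note_on(88): all voices busy, STEAL voice 0 (pitch 79, oldest) -> assign | voices=[88 65]
Op 6: note_on(70): all voices busy, STEAL voice 1 (pitch 65, oldest) -> assign | voices=[88 70]
Op 7: note_off(88): free voice 0 | voices=[- 70]
Op 8: note_on(69): voice 0 is free -> assigned | voices=[69 70]
Op 9: note_on(74): all voices busy, STEAL voice 1 (pitch 70, oldest) -> assign | voices=[69 74]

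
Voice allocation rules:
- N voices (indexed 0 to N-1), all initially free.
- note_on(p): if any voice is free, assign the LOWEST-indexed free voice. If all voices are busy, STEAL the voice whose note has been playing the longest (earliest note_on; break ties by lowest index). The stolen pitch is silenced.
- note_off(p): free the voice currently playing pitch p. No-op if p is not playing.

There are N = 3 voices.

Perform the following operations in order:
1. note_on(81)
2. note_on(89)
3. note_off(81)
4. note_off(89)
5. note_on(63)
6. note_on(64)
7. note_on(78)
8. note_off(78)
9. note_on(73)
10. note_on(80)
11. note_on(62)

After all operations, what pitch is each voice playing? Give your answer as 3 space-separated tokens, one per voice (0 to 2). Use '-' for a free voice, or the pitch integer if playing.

Op 1: note_on(81): voice 0 is free -> assigned | voices=[81 - -]
Op 2: note_on(89): voice 1 is free -> assigned | voices=[81 89 -]
Op 3: note_off(81): free voice 0 | voices=[- 89 -]
Op 4: note_off(89): free voice 1 | voices=[- - -]
Op 5: note_on(63): voice 0 is free -> assigned | voices=[63 - -]
Op 6: note_on(64): voice 1 is free -> assigned | voices=[63 64 -]
Op 7: note_on(78): voice 2 is free -> assigned | voices=[63 64 78]
Op 8: note_off(78): free voice 2 | voices=[63 64 -]
Op 9: note_on(73): voice 2 is free -> assigned | voices=[63 64 73]
Op 10: note_on(80): all voices busy, STEAL voice 0 (pitch 63, oldest) -> assign | voices=[80 64 73]
Op 11: note_on(62): all voices busy, STEAL voice 1 (pitch 64, oldest) -> assign | voices=[80 62 73]

Answer: 80 62 73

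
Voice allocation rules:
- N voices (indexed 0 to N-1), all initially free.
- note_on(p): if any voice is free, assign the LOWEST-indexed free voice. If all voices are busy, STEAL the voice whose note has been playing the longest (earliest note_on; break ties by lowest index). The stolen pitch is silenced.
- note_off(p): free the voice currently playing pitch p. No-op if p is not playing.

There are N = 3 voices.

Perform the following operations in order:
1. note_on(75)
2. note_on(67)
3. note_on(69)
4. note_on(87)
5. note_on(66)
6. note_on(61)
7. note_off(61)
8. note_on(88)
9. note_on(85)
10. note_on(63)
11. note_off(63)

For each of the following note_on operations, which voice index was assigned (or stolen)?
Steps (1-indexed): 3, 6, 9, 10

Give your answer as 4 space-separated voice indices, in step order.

Op 1: note_on(75): voice 0 is free -> assigned | voices=[75 - -]
Op 2: note_on(67): voice 1 is free -> assigned | voices=[75 67 -]
Op 3: note_on(69): voice 2 is free -> assigned | voices=[75 67 69]
Op 4: note_on(87): all voices busy, STEAL voice 0 (pitch 75, oldest) -> assign | voices=[87 67 69]
Op 5: note_on(66): all voices busy, STEAL voice 1 (pitch 67, oldest) -> assign | voices=[87 66 69]
Op 6: note_on(61): all voices busy, STEAL voice 2 (pitch 69, oldest) -> assign | voices=[87 66 61]
Op 7: note_off(61): free voice 2 | voices=[87 66 -]
Op 8: note_on(88): voice 2 is free -> assigned | voices=[87 66 88]
Op 9: note_on(85): all voices busy, STEAL voice 0 (pitch 87, oldest) -> assign | voices=[85 66 88]
Op 10: note_on(63): all voices busy, STEAL voice 1 (pitch 66, oldest) -> assign | voices=[85 63 88]
Op 11: note_off(63): free voice 1 | voices=[85 - 88]

Answer: 2 2 0 1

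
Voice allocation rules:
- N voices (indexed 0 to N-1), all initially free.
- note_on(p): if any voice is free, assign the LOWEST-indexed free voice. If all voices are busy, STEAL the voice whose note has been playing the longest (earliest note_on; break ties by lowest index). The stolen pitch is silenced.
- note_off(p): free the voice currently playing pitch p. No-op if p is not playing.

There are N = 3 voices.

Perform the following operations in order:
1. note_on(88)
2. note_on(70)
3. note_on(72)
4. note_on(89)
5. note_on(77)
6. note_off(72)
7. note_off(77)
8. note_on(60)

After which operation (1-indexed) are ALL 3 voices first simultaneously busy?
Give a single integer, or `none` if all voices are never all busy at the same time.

Op 1: note_on(88): voice 0 is free -> assigned | voices=[88 - -]
Op 2: note_on(70): voice 1 is free -> assigned | voices=[88 70 -]
Op 3: note_on(72): voice 2 is free -> assigned | voices=[88 70 72]
Op 4: note_on(89): all voices busy, STEAL voice 0 (pitch 88, oldest) -> assign | voices=[89 70 72]
Op 5: note_on(77): all voices busy, STEAL voice 1 (pitch 70, oldest) -> assign | voices=[89 77 72]
Op 6: note_off(72): free voice 2 | voices=[89 77 -]
Op 7: note_off(77): free voice 1 | voices=[89 - -]
Op 8: note_on(60): voice 1 is free -> assigned | voices=[89 60 -]

Answer: 3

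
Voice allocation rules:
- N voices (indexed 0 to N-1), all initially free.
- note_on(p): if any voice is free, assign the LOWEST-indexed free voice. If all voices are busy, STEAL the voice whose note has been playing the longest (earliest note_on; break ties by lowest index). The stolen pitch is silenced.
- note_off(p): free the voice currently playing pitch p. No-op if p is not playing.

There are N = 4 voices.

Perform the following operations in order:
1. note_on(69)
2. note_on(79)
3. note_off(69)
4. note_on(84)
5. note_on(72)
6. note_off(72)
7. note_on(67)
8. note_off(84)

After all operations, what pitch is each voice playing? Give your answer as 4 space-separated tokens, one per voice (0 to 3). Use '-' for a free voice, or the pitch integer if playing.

Answer: - 79 67 -

Derivation:
Op 1: note_on(69): voice 0 is free -> assigned | voices=[69 - - -]
Op 2: note_on(79): voice 1 is free -> assigned | voices=[69 79 - -]
Op 3: note_off(69): free voice 0 | voices=[- 79 - -]
Op 4: note_on(84): voice 0 is free -> assigned | voices=[84 79 - -]
Op 5: note_on(72): voice 2 is free -> assigned | voices=[84 79 72 -]
Op 6: note_off(72): free voice 2 | voices=[84 79 - -]
Op 7: note_on(67): voice 2 is free -> assigned | voices=[84 79 67 -]
Op 8: note_off(84): free voice 0 | voices=[- 79 67 -]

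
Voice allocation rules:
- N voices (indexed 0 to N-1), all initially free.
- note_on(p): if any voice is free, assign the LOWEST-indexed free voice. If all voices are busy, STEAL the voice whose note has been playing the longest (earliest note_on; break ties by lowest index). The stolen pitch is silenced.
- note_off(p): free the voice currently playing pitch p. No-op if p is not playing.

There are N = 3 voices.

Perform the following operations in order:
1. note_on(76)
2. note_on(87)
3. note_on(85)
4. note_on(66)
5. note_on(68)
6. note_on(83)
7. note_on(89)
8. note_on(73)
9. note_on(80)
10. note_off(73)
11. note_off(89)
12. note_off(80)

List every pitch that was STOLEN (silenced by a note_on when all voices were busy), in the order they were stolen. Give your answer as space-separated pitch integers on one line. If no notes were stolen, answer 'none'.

Op 1: note_on(76): voice 0 is free -> assigned | voices=[76 - -]
Op 2: note_on(87): voice 1 is free -> assigned | voices=[76 87 -]
Op 3: note_on(85): voice 2 is free -> assigned | voices=[76 87 85]
Op 4: note_on(66): all voices busy, STEAL voice 0 (pitch 76, oldest) -> assign | voices=[66 87 85]
Op 5: note_on(68): all voices busy, STEAL voice 1 (pitch 87, oldest) -> assign | voices=[66 68 85]
Op 6: note_on(83): all voices busy, STEAL voice 2 (pitch 85, oldest) -> assign | voices=[66 68 83]
Op 7: note_on(89): all voices busy, STEAL voice 0 (pitch 66, oldest) -> assign | voices=[89 68 83]
Op 8: note_on(73): all voices busy, STEAL voice 1 (pitch 68, oldest) -> assign | voices=[89 73 83]
Op 9: note_on(80): all voices busy, STEAL voice 2 (pitch 83, oldest) -> assign | voices=[89 73 80]
Op 10: note_off(73): free voice 1 | voices=[89 - 80]
Op 11: note_off(89): free voice 0 | voices=[- - 80]
Op 12: note_off(80): free voice 2 | voices=[- - -]

Answer: 76 87 85 66 68 83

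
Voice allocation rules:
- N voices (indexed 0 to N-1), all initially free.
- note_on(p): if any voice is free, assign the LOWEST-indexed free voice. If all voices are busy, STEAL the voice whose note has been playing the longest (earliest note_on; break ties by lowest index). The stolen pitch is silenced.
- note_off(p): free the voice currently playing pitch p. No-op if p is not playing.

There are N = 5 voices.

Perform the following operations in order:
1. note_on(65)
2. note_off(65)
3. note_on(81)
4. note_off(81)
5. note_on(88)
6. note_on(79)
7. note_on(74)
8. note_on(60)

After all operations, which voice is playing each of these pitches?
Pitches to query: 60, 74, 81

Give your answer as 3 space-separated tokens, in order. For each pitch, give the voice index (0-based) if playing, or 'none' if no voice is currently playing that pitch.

Answer: 3 2 none

Derivation:
Op 1: note_on(65): voice 0 is free -> assigned | voices=[65 - - - -]
Op 2: note_off(65): free voice 0 | voices=[- - - - -]
Op 3: note_on(81): voice 0 is free -> assigned | voices=[81 - - - -]
Op 4: note_off(81): free voice 0 | voices=[- - - - -]
Op 5: note_on(88): voice 0 is free -> assigned | voices=[88 - - - -]
Op 6: note_on(79): voice 1 is free -> assigned | voices=[88 79 - - -]
Op 7: note_on(74): voice 2 is free -> assigned | voices=[88 79 74 - -]
Op 8: note_on(60): voice 3 is free -> assigned | voices=[88 79 74 60 -]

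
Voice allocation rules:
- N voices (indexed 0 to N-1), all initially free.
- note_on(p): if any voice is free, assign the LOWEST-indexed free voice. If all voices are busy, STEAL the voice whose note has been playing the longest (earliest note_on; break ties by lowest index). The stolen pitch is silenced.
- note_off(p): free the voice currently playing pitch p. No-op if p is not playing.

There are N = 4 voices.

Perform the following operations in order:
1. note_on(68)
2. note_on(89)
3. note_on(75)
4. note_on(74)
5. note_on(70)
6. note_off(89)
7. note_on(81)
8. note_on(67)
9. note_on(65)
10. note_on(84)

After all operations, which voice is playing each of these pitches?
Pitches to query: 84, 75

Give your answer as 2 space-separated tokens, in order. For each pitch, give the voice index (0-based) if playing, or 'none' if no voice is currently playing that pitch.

Answer: 0 none

Derivation:
Op 1: note_on(68): voice 0 is free -> assigned | voices=[68 - - -]
Op 2: note_on(89): voice 1 is free -> assigned | voices=[68 89 - -]
Op 3: note_on(75): voice 2 is free -> assigned | voices=[68 89 75 -]
Op 4: note_on(74): voice 3 is free -> assigned | voices=[68 89 75 74]
Op 5: note_on(70): all voices busy, STEAL voice 0 (pitch 68, oldest) -> assign | voices=[70 89 75 74]
Op 6: note_off(89): free voice 1 | voices=[70 - 75 74]
Op 7: note_on(81): voice 1 is free -> assigned | voices=[70 81 75 74]
Op 8: note_on(67): all voices busy, STEAL voice 2 (pitch 75, oldest) -> assign | voices=[70 81 67 74]
Op 9: note_on(65): all voices busy, STEAL voice 3 (pitch 74, oldest) -> assign | voices=[70 81 67 65]
Op 10: note_on(84): all voices busy, STEAL voice 0 (pitch 70, oldest) -> assign | voices=[84 81 67 65]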